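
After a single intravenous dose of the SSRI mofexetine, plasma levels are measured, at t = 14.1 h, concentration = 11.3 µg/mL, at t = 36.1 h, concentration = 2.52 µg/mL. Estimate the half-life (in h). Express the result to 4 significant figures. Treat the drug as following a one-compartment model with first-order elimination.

10.16 h

k = ln(C₁/C₂) / (t₂ − t₁) = ln(11.3/2.52) / (36.1 − 14.1)
  = 1.501 / 22.00 = 0.06823 h⁻¹
t½ = ln2 / k = 0.693147 / 0.06823 = 10.16 h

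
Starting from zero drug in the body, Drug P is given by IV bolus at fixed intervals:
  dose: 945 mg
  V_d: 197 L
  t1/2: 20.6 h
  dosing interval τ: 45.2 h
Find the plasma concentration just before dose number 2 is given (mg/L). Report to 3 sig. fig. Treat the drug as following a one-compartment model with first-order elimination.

C₀ per dose = Dose / Vd = 945 / 197 = 4.797 mg/L
k = ln2 / t½ = 0.693147 / 20.6 = 0.03365 h⁻¹
Fraction remaining after one interval: r = e^(−kτ) = e^(−0.03365 × 45.2) = 0.2185
Before dose 2, 1 dose has been given (aged 1τ).
C_trough = C₀ × r = 4.797 × 0.2185 = 1.048 mg/L

1.05 mg/L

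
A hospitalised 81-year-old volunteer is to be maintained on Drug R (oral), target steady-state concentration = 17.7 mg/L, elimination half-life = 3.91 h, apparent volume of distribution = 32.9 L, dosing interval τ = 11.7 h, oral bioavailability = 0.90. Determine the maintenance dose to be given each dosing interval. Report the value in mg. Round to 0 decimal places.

k = ln2 / t½ = 0.693147 / 3.91 = 0.1773 h⁻¹
CL = k × Vd = 0.1773 × 32.9 = 5.833 L/h
At steady state, F × (Dose/τ) = Css × CL.
Dose = Css × CL × τ / F = 17.7 × 5.833 × 11.7 / 0.90 = 1342 mg

1342 mg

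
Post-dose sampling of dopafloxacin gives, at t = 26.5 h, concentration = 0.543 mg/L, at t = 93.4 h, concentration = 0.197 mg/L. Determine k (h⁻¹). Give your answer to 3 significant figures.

0.0152 h⁻¹

k = ln(C₁/C₂) / (t₂ − t₁) = ln(0.543/0.197) / (93.4 − 26.5)
  = 1.014 / 66.90 = 0.01516 h⁻¹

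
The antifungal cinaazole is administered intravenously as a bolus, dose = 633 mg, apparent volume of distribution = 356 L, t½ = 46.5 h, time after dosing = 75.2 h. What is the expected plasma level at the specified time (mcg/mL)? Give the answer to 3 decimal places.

C₀ = Dose / Vd = 633.0 / 356 = 1.778 mg/L
k = ln2 / t½ = 0.693147 / 46.5 = 0.01491 h⁻¹
C = C₀ · e^(−k·t) = 1.778 × e^(−0.01491 × 75.2)
  = 1.778 × 0.3259 = 0.5795 mg/L
(0.5795 mg/L = 0.5795 mcg/mL)

0.580 mcg/mL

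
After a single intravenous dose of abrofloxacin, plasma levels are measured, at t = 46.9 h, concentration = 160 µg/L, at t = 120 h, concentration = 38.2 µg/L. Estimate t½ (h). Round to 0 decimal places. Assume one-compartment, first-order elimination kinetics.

35 h

k = ln(C₁/C₂) / (t₂ − t₁) = ln(160/38.2) / (120 − 46.9)
  = 1.432 / 73.10 = 0.01959 h⁻¹
t½ = ln2 / k = 0.693147 / 0.01959 = 35.38 h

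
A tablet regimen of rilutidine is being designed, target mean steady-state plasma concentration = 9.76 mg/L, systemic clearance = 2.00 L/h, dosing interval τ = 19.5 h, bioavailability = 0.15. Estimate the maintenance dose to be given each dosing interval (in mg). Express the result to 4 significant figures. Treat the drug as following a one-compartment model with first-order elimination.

At steady state, F × (Dose/τ) = Css × CL.
Dose = Css × CL × τ / F = 9.76 × 2.000 × 19.5 / 0.15 = 2538 mg

2538 mg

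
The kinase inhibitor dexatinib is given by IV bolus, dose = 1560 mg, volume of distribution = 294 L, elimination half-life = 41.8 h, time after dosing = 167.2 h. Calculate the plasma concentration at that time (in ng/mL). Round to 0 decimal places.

332 ng/mL

C₀ = Dose / Vd = 1560 / 294 = 5.306 mg/L
k = ln2 / t½ = 0.693147 / 41.8 = 0.01658 h⁻¹
t / t½ = 167.2 / 41.8 = 4 half-lives
C = C₀ × (1/2)^4 = 5.306 × 0.06250 = 0.3316 mg/L
Convert: 0.3316 mg/L × 1000 = 331.6 ng/mL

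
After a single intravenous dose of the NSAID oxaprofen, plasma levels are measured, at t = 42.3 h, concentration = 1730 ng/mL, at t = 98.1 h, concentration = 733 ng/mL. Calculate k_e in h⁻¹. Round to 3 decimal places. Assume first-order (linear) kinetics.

0.015 h⁻¹

k = ln(C₁/C₂) / (t₂ − t₁) = ln(1730/733) / (98.1 − 42.3)
  = 0.8587 / 55.80 = 0.01539 h⁻¹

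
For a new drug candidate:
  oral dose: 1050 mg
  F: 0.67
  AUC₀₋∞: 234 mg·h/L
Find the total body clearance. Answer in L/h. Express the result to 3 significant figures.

CL = F·Dose / AUC = 0.67 × 1050 / 234 = 3.006 L/h

3.01 L/h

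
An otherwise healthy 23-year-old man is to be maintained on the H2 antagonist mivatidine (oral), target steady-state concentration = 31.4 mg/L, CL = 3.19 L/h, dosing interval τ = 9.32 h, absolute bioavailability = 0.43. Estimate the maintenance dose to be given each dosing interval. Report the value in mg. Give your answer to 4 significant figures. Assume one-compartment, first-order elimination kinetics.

2171 mg

At steady state, F × (Dose/τ) = Css × CL.
Dose = Css × CL × τ / F = 31.4 × 3.190 × 9.32 / 0.43 = 2171 mg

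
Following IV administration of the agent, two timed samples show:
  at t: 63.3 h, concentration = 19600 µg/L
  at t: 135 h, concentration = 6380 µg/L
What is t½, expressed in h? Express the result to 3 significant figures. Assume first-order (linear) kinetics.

k = ln(C₁/C₂) / (t₂ − t₁) = ln(19600/6380) / (135 − 63.3)
  = 1.122 / 71.70 = 0.01565 h⁻¹
t½ = ln2 / k = 0.693147 / 0.01565 = 44.29 h

44.3 h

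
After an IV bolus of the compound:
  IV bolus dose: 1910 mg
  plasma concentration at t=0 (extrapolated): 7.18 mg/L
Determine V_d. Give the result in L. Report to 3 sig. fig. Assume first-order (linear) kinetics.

Vd = Dose / C₀ = 1910 / 7.18 = 266.0 L

266 L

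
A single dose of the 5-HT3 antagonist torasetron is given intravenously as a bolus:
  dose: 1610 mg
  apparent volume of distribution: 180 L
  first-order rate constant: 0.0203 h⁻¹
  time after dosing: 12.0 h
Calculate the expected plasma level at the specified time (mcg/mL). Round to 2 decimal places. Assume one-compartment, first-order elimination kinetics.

7.01 mcg/mL

C₀ = Dose / Vd = 1610 / 180 = 8.944 mg/L
C = C₀ · e^(−k·t) = 8.944 × e^(−0.02030 × 12.0)
  = 8.944 × 0.7838 = 7.010 mg/L
(7.010 mg/L = 7.010 mcg/mL)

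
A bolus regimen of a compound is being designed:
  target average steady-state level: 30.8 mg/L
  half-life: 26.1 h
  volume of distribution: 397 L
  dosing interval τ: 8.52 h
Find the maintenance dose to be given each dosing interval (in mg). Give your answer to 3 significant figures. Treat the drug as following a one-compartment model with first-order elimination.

k = ln2 / t½ = 0.693147 / 26.1 = 0.02656 h⁻¹
CL = k × Vd = 0.02656 × 397 = 10.54 L/h
At steady state, Dose/τ = Css × CL.
Dose = Css × CL × τ = 30.8 × 10.54 × 8.52 = 2766 mg

2770 mg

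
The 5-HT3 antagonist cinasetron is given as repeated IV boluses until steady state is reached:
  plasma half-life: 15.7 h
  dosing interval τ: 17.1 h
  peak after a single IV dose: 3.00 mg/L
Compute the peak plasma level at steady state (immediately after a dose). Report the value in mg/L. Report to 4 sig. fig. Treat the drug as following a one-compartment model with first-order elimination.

5.661 mg/L

k = ln2 / t½ = 0.693147 / 15.7 = 0.04415 h⁻¹
e^(−kτ) = e^(−0.04415 × 17.1) = 0.4700
Accumulation ratio R = 1 / (1 − e^(−kτ)) = 1 / (1 − 0.4700) = 1.887
Steady-state peak = C₀ × R = 3.00 × 1.887 = 5.661 mg/L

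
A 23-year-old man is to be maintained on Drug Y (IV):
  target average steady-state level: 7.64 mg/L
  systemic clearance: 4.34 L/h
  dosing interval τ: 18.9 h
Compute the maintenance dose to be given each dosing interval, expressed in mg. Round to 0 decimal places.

627 mg

At steady state, Dose/τ = Css × CL.
Dose = Css × CL × τ = 7.64 × 4.340 × 18.9 = 626.7 mg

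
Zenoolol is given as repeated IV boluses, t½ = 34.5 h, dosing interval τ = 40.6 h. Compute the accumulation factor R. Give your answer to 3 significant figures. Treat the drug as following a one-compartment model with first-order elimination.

1.79

k = ln2 / t½ = 0.693147 / 34.5 = 0.02009 h⁻¹
e^(−kτ) = e^(−0.02009 × 40.6) = 0.4423
Accumulation ratio R = 1 / (1 − e^(−kτ)) = 1 / (1 − 0.4423) = 1.793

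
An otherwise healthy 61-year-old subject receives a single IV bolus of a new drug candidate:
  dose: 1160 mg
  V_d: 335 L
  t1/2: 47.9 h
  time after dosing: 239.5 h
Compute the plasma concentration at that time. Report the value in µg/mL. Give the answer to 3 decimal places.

C₀ = Dose / Vd = 1160 / 335 = 3.463 mg/L
k = ln2 / t½ = 0.693147 / 47.9 = 0.01447 h⁻¹
t / t½ = 239.5 / 47.9 = 5 half-lives
C = C₀ × (1/2)^5 = 3.463 × 0.03125 = 0.1082 mg/L
(0.1082 mg/L = 0.1082 µg/mL)

0.108 µg/mL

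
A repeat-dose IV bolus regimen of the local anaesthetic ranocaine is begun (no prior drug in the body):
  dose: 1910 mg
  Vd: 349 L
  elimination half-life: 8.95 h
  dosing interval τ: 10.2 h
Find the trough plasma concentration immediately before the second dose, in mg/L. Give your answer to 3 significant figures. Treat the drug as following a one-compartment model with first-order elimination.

C₀ per dose = Dose / Vd = 1910 / 349 = 5.473 mg/L
k = ln2 / t½ = 0.693147 / 8.95 = 0.07745 h⁻¹
Fraction remaining after one interval: r = e^(−kτ) = e^(−0.07745 × 10.2) = 0.4538
Before dose 2, 1 dose has been given (aged 1τ).
C_trough = C₀ × r = 5.473 × 0.4538 = 2.484 mg/L

2.48 mg/L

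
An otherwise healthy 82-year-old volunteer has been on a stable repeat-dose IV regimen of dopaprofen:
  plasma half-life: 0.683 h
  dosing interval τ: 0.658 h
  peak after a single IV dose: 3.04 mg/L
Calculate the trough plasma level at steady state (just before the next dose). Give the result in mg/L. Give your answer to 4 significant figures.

3.200 mg/L

k = ln2 / t½ = 0.693147 / 0.683 = 1.015 h⁻¹
e^(−kτ) = e^(−1.015 × 0.658) = 0.5128
Accumulation ratio R = 1 / (1 − e^(−kτ)) = 1 / (1 − 0.5128) = 2.053
Steady-state trough = C₀ × R × e^(−kτ) = 3.04 × 2.053 × 0.5128 = 3.200 mg/L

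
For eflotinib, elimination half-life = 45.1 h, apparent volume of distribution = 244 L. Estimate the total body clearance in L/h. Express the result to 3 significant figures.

3.75 L/h

k = ln2 / t½ = 0.693147 / 45.1 = 0.01537 h⁻¹
CL = k × Vd = 0.01537 × 244 = 3.750 L/h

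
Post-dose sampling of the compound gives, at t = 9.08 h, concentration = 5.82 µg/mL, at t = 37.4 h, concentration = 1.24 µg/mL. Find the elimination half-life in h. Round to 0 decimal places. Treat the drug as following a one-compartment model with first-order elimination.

k = ln(C₁/C₂) / (t₂ − t₁) = ln(5.82/1.24) / (37.4 − 9.08)
  = 1.546 / 28.32 = 0.05459 h⁻¹
t½ = ln2 / k = 0.693147 / 0.05459 = 12.70 h

13 h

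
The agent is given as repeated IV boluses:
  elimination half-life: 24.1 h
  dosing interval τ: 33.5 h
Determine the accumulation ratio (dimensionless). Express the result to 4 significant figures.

k = ln2 / t½ = 0.693147 / 24.1 = 0.02876 h⁻¹
e^(−kτ) = e^(−0.02876 × 33.5) = 0.3816
Accumulation ratio R = 1 / (1 − e^(−kτ)) = 1 / (1 − 0.3816) = 1.617

1.617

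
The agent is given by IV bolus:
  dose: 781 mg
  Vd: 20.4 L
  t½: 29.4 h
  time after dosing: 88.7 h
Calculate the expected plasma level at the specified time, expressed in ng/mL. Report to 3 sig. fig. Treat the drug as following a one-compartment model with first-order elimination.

4730 ng/mL

C₀ = Dose / Vd = 781.0 / 20.4 = 38.28 mg/L
k = ln2 / t½ = 0.693147 / 29.4 = 0.02358 h⁻¹
C = C₀ · e^(−k·t) = 38.28 × e^(−0.02358 × 88.7)
  = 38.28 × 0.1235 = 4.728 mg/L
Convert: 4.728 mg/L × 1000 = 4728 ng/mL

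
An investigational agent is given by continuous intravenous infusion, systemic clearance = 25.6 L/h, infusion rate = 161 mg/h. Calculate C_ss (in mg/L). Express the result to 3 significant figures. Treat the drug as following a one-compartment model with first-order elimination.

6.29 mg/L

At steady state Css = R₀ / CL = 161 / 25.60 = 6.289 mg/L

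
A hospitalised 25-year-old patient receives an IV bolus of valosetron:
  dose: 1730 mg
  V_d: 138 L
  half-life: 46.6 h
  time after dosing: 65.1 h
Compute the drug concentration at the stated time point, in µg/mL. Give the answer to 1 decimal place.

C₀ = Dose / Vd = 1730 / 138 = 12.54 mg/L
k = ln2 / t½ = 0.693147 / 46.6 = 0.01487 h⁻¹
C = C₀ · e^(−k·t) = 12.54 × e^(−0.01487 × 65.1)
  = 12.54 × 0.3798 = 4.763 mg/L
(4.763 mg/L = 4.763 µg/mL)

4.8 µg/mL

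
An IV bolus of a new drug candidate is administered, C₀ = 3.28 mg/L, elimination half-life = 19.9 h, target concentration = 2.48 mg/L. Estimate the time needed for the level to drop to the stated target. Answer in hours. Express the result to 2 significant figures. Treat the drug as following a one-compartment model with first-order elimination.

8.0 h

k = ln2 / t½ = 0.693147 / 19.9 = 0.03483 h⁻¹
t = ln(C₀ / C) / k = ln(3.280 / 2.48) / 0.03483
  = ln(1.323) / 0.03483 = 0.2799 / 0.03483 = 8.036 h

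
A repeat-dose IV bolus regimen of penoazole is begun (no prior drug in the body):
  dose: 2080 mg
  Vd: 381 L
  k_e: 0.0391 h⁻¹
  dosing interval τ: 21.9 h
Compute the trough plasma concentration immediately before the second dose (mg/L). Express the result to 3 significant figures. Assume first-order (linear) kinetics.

2.32 mg/L

C₀ per dose = Dose / Vd = 2080 / 381 = 5.459 mg/L
Fraction remaining after one interval: r = e^(−kτ) = e^(−0.03910 × 21.9) = 0.4247
Before dose 2, 1 dose has been given (aged 1τ).
C_trough = C₀ × r = 5.459 × 0.4247 = 2.318 mg/L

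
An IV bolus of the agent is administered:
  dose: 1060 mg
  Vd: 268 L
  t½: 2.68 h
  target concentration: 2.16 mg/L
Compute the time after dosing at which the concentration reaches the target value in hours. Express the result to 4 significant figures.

C₀ = Dose / Vd = 1060 / 268 = 3.955 mg/L
k = ln2 / t½ = 0.693147 / 2.68 = 0.2586 h⁻¹
t = ln(C₀ / C) / k = ln(3.955 / 2.16) / 0.2586
  = ln(1.831) / 0.2586 = 0.6049 / 0.2586 = 2.339 h

2.339 h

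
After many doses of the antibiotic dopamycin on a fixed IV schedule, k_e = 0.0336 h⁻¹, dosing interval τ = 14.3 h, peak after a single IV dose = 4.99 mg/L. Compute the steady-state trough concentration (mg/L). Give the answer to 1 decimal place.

8.1 mg/L

e^(−kτ) = e^(−0.03360 × 14.3) = 0.6185
Accumulation ratio R = 1 / (1 − e^(−kτ)) = 1 / (1 − 0.6185) = 2.621
Steady-state trough = C₀ × R × e^(−kτ) = 4.99 × 2.621 × 0.6185 = 8.089 mg/L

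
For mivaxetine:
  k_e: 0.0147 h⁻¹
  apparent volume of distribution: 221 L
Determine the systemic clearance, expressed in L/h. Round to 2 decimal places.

3.25 L/h

CL = k × Vd = 0.0147 × 221 = 3.249 L/h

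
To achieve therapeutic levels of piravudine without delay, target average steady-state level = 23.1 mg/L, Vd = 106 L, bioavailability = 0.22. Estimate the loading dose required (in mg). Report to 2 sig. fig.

11000 mg

LD = Css × Vd / F = 23.1 × 106 / 0.22 = 11130 mg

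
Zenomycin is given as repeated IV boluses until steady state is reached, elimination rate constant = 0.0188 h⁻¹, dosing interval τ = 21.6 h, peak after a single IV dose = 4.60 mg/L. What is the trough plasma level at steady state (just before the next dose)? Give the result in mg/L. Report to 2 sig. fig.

e^(−kτ) = e^(−0.01880 × 21.6) = 0.6663
Accumulation ratio R = 1 / (1 − e^(−kτ)) = 1 / (1 − 0.6663) = 2.997
Steady-state trough = C₀ × R × e^(−kτ) = 4.60 × 2.997 × 0.6663 = 9.186 mg/L

9.2 mg/L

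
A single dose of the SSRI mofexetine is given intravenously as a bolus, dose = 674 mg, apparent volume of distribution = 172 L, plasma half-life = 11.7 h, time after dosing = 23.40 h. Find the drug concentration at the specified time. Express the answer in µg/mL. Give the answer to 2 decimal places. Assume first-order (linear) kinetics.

0.98 µg/mL

C₀ = Dose / Vd = 674.0 / 172 = 3.919 mg/L
k = ln2 / t½ = 0.693147 / 11.7 = 0.05924 h⁻¹
t / t½ = 23.40 / 11.7 = 2 half-lives
C = C₀ × (1/2)^2 = 3.919 × 0.2500 = 0.9798 mg/L
(0.9798 mg/L = 0.9798 µg/mL)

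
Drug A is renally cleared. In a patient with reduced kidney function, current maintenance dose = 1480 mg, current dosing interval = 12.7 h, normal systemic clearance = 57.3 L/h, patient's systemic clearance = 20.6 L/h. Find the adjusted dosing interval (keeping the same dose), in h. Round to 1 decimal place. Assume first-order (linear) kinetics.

35.3 h

To keep the same average steady-state level, dosing rate must scale with clearance.
CL ratio = 20.6 / 57.3 = 0.3595
New interval (same dose) = 12.7 / 0.3595 = 35.33 h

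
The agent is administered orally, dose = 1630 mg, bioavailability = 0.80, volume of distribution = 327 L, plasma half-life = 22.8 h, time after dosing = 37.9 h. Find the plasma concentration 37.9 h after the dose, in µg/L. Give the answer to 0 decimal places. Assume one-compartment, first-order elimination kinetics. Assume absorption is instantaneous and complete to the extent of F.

1260 µg/L

Amount reaching circulation = F × Dose = 0.80 × 1630 = 1304 mg
C₀ = F·Dose / Vd = 1304 / 327 = 3.988 mg/L
k = ln2 / t½ = 0.693147 / 22.8 = 0.03040 h⁻¹
C = C₀ · e^(−k·t) = 3.988 × e^(−0.03040 × 37.9)
  = 3.988 × 0.3160 = 1.260 mg/L
Convert: 1.260 mg/L × 1000 = 1260 µg/L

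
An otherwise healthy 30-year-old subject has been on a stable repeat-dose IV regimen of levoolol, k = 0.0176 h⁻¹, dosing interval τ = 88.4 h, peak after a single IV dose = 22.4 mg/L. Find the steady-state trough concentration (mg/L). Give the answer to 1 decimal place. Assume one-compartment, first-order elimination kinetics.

e^(−kτ) = e^(−0.01760 × 88.4) = 0.2110
Accumulation ratio R = 1 / (1 − e^(−kτ)) = 1 / (1 − 0.2110) = 1.267
Steady-state trough = C₀ × R × e^(−kτ) = 22.4 × 1.267 × 0.2110 = 5.988 mg/L

6.0 mg/L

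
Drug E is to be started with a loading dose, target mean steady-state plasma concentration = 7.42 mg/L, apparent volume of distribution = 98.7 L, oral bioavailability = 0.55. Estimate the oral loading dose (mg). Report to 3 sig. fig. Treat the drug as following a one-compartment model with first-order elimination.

1330 mg

LD = Css × Vd / F = 7.42 × 98.7 / 0.55 = 1332 mg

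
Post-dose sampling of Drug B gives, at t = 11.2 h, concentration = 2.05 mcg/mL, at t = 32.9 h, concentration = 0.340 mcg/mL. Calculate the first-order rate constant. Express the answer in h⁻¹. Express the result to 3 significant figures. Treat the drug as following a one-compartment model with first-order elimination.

k = ln(C₁/C₂) / (t₂ − t₁) = ln(2.05/0.340) / (32.9 − 11.2)
  = 1.797 / 21.70 = 0.08281 h⁻¹

0.0828 h⁻¹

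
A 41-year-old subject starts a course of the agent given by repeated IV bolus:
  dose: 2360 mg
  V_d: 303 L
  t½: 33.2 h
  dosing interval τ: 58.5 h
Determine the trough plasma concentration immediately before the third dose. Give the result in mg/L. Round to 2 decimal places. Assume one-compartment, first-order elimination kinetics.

C₀ per dose = Dose / Vd = 2360 / 303 = 7.789 mg/L
k = ln2 / t½ = 0.693147 / 33.2 = 0.02088 h⁻¹
Fraction remaining after one interval: r = e^(−kτ) = e^(−0.02088 × 58.5) = 0.2948
Before dose 3, 2 doses have been given (aged 1τ, 2τ).
C_trough = C₀ × (r + r²) = 7.789 × (0.2948 + 0.08691) = 2.973 mg/L

2.97 mg/L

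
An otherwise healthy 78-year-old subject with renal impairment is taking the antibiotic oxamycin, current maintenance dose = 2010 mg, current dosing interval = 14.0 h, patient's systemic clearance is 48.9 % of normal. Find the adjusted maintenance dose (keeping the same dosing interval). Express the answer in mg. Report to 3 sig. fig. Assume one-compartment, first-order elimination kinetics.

983 mg

To keep the same average steady-state level, dosing rate must scale with clearance.
CL ratio = 48.9 / 100 = 0.4890
New dose (same interval) = 2010 × 0.4890 = 982.9 mg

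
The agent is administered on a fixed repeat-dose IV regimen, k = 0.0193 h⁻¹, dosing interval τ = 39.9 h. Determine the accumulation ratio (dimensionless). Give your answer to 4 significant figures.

1.862

e^(−kτ) = e^(−0.01930 × 39.9) = 0.4630
Accumulation ratio R = 1 / (1 − e^(−kτ)) = 1 / (1 − 0.4630) = 1.862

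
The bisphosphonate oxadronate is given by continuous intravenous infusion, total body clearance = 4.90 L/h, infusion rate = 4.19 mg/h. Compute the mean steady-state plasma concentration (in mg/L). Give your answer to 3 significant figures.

0.855 mg/L

At steady state Css = R₀ / CL = 4.19 / 4.900 = 0.8551 mg/L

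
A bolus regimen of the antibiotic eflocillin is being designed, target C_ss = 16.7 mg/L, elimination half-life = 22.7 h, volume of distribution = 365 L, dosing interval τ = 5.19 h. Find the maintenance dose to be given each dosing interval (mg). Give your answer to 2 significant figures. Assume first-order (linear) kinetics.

k = ln2 / t½ = 0.693147 / 22.7 = 0.03054 h⁻¹
CL = k × Vd = 0.03054 × 365 = 11.15 L/h
At steady state, Dose/τ = Css × CL.
Dose = Css × CL × τ = 16.7 × 11.15 × 5.19 = 966.4 mg

970 mg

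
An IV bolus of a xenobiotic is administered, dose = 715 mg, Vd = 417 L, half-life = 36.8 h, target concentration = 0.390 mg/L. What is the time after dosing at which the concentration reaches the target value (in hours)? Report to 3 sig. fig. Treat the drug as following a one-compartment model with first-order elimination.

78.6 h

C₀ = Dose / Vd = 715.0 / 417 = 1.715 mg/L
k = ln2 / t½ = 0.693147 / 36.8 = 0.01884 h⁻¹
t = ln(C₀ / C) / k = ln(1.715 / 0.390) / 0.01884
  = ln(4.397) / 0.01884 = 1.481 / 0.01884 = 78.61 h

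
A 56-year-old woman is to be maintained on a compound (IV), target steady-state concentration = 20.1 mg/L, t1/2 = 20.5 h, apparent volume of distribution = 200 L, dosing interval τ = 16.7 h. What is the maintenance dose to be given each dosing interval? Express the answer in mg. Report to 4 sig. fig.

k = ln2 / t½ = 0.693147 / 20.5 = 0.03381 h⁻¹
CL = k × Vd = 0.03381 × 200 = 6.762 L/h
At steady state, Dose/τ = Css × CL.
Dose = Css × CL × τ = 20.1 × 6.762 × 16.7 = 2270 mg

2270 mg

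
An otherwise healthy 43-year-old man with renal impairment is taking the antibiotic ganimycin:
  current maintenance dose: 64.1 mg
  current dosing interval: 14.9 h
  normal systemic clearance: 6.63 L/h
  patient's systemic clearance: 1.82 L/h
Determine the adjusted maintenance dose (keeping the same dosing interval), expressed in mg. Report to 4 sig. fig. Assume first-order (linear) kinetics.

17.60 mg

To keep the same average steady-state level, dosing rate must scale with clearance.
CL ratio = 1.82 / 6.63 = 0.2745
New dose (same interval) = 64.1 × 0.2745 = 17.60 mg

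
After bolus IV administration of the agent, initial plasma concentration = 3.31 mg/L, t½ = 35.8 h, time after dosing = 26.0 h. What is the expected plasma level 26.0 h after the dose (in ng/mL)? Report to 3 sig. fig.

k = ln2 / t½ = 0.693147 / 35.8 = 0.01936 h⁻¹
C = C₀ · e^(−k·t) = 3.310 × e^(−0.01936 × 26.0)
  = 3.310 × 0.6045 = 2.001 mg/L
Convert: 2.001 mg/L × 1000 = 2001 ng/mL

2000 ng/mL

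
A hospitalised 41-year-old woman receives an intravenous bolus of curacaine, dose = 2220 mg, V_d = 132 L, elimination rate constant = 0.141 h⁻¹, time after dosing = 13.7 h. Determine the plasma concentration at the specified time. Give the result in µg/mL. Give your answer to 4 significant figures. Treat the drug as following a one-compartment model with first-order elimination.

2.437 µg/mL

C₀ = Dose / Vd = 2220 / 132 = 16.82 mg/L
C = C₀ · e^(−k·t) = 16.82 × e^(−0.1410 × 13.7)
  = 16.82 × 0.1449 = 2.437 mg/L
(2.437 mg/L = 2.437 µg/mL)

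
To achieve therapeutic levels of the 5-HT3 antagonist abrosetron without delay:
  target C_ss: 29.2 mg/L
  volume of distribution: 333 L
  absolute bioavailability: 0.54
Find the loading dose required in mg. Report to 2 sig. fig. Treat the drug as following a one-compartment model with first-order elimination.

18000 mg

LD = Css × Vd / F = 29.2 × 333 / 0.54 = 18010 mg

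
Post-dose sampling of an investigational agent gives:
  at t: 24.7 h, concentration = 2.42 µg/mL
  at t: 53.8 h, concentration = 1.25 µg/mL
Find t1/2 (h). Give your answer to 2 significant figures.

31 h

k = ln(C₁/C₂) / (t₂ − t₁) = ln(2.42/1.25) / (53.8 − 24.7)
  = 0.6606 / 29.10 = 0.02270 h⁻¹
t½ = ln2 / k = 0.693147 / 0.02270 = 30.54 h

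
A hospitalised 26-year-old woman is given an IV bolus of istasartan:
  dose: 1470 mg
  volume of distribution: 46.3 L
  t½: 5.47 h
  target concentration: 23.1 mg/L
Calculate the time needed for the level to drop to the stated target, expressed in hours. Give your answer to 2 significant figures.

C₀ = Dose / Vd = 1470 / 46.3 = 31.75 mg/L
k = ln2 / t½ = 0.693147 / 5.47 = 0.1267 h⁻¹
t = ln(C₀ / C) / k = ln(31.75 / 23.1) / 0.1267
  = ln(1.374) / 0.1267 = 0.3177 / 0.1267 = 2.507 h

2.5 h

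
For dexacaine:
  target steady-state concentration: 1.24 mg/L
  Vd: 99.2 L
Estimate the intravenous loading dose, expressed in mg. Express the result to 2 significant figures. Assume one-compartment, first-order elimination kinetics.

120 mg

LD = Css × Vd = 1.24 × 99.2 = 123.0 mg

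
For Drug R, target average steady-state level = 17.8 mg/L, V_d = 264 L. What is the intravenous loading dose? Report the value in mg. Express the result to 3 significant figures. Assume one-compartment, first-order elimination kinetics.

4700 mg

LD = Css × Vd = 17.8 × 264 = 4699 mg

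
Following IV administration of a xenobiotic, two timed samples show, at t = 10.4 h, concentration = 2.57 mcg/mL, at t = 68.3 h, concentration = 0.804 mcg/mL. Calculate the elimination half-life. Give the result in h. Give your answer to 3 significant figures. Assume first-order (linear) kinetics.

34.5 h

k = ln(C₁/C₂) / (t₂ − t₁) = ln(2.57/0.804) / (68.3 − 10.4)
  = 1.162 / 57.90 = 0.02007 h⁻¹
t½ = ln2 / k = 0.693147 / 0.02007 = 34.54 h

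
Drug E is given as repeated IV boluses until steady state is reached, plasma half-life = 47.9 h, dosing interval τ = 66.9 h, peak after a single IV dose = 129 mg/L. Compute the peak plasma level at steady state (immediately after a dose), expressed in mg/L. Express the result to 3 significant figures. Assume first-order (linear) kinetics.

208 mg/L

k = ln2 / t½ = 0.693147 / 47.9 = 0.01447 h⁻¹
e^(−kτ) = e^(−0.01447 × 66.9) = 0.3798
Accumulation ratio R = 1 / (1 − e^(−kτ)) = 1 / (1 − 0.3798) = 1.612
Steady-state peak = C₀ × R = 129 × 1.612 = 207.9 mg/L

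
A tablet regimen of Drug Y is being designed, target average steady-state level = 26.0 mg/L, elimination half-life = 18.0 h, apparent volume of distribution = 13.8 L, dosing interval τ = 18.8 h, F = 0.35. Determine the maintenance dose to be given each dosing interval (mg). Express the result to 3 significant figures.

k = ln2 / t½ = 0.693147 / 18.0 = 0.03851 h⁻¹
CL = k × Vd = 0.03851 × 13.8 = 0.5314 L/h
At steady state, F × (Dose/τ) = Css × CL.
Dose = Css × CL × τ / F = 26.0 × 0.5314 × 18.8 / 0.35 = 742.1 mg

742 mg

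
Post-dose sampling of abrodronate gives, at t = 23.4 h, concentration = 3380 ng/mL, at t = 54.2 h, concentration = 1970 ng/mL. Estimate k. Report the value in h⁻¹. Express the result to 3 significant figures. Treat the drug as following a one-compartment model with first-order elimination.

0.0175 h⁻¹

k = ln(C₁/C₂) / (t₂ − t₁) = ln(3380/1970) / (54.2 − 23.4)
  = 0.5398 / 30.80 = 0.01753 h⁻¹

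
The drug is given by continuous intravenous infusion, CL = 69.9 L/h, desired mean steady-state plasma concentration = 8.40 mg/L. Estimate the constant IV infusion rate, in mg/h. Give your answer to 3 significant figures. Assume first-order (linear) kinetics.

587 mg/h

At steady state, infusion rate R₀ = Css × CL = 8.40 × 69.90 = 587.2 mg/h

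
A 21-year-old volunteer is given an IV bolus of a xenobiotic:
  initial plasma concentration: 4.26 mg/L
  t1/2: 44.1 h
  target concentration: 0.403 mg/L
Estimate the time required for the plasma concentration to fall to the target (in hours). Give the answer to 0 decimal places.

k = ln2 / t½ = 0.693147 / 44.1 = 0.01572 h⁻¹
t = ln(C₀ / C) / k = ln(4.260 / 0.403) / 0.01572
  = ln(10.57) / 0.01572 = 2.358 / 0.01572 = 150.0 h

150 h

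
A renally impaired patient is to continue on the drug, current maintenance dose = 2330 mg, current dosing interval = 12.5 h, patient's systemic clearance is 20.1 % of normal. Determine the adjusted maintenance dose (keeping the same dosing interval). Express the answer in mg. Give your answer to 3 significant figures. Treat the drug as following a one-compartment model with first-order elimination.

To keep the same average steady-state level, dosing rate must scale with clearance.
CL ratio = 20.1 / 100 = 0.2010
New dose (same interval) = 2330 × 0.2010 = 468.3 mg

468 mg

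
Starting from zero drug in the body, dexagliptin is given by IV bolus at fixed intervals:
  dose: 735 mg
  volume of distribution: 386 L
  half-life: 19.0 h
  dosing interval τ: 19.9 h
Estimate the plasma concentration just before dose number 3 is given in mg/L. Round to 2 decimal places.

C₀ per dose = Dose / Vd = 735 / 386 = 1.904 mg/L
k = ln2 / t½ = 0.693147 / 19.0 = 0.03648 h⁻¹
Fraction remaining after one interval: r = e^(−kτ) = e^(−0.03648 × 19.9) = 0.4839
Before dose 3, 2 doses have been given (aged 1τ, 2τ).
C_trough = C₀ × (r + r²) = 1.904 × (0.4839 + 0.2342) = 1.367 mg/L

1.37 mg/L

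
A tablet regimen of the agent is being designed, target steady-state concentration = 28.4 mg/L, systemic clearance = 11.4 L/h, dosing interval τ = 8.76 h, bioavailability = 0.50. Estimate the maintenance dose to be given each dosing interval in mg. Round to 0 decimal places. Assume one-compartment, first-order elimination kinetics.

5672 mg

At steady state, F × (Dose/τ) = Css × CL.
Dose = Css × CL × τ / F = 28.4 × 11.40 × 8.76 / 0.50 = 5672 mg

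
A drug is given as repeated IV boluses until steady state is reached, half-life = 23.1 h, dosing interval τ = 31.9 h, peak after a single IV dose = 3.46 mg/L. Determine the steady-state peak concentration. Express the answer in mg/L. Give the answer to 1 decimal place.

k = ln2 / t½ = 0.693147 / 23.1 = 0.03001 h⁻¹
e^(−kτ) = e^(−0.03001 × 31.9) = 0.3839
Accumulation ratio R = 1 / (1 − e^(−kτ)) = 1 / (1 − 0.3839) = 1.623
Steady-state peak = C₀ × R = 3.46 × 1.623 = 5.616 mg/L

5.6 mg/L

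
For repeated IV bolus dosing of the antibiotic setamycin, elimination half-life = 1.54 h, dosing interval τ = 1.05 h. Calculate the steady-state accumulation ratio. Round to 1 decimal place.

k = ln2 / t½ = 0.693147 / 1.54 = 0.4501 h⁻¹
e^(−kτ) = e^(−0.4501 × 1.05) = 0.6234
Accumulation ratio R = 1 / (1 − e^(−kτ)) = 1 / (1 − 0.6234) = 2.655

2.7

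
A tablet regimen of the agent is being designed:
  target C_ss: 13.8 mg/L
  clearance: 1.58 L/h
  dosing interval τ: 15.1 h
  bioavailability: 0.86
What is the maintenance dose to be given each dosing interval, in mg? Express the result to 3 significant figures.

At steady state, F × (Dose/τ) = Css × CL.
Dose = Css × CL × τ / F = 13.8 × 1.580 × 15.1 / 0.86 = 382.8 mg

383 mg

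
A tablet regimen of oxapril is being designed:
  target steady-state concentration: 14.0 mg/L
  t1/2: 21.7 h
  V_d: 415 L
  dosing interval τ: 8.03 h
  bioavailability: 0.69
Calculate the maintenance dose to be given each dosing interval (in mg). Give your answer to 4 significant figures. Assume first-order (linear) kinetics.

2160 mg

k = ln2 / t½ = 0.693147 / 21.7 = 0.03194 h⁻¹
CL = k × Vd = 0.03194 × 415 = 13.26 L/h
At steady state, F × (Dose/τ) = Css × CL.
Dose = Css × CL × τ / F = 14.0 × 13.26 × 8.03 / 0.69 = 2160 mg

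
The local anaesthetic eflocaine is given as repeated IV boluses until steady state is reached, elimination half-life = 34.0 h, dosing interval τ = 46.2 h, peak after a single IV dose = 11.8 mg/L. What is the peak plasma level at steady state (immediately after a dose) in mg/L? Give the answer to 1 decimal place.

19.3 mg/L

k = ln2 / t½ = 0.693147 / 34.0 = 0.02039 h⁻¹
e^(−kτ) = e^(−0.02039 × 46.2) = 0.3898
Accumulation ratio R = 1 / (1 − e^(−kτ)) = 1 / (1 − 0.3898) = 1.639
Steady-state peak = C₀ × R = 11.8 × 1.639 = 19.34 mg/L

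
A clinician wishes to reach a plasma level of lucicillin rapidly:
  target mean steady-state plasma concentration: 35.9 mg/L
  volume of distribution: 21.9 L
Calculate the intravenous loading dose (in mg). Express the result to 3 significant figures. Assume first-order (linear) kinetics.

786 mg

LD = Css × Vd = 35.9 × 21.9 = 786.2 mg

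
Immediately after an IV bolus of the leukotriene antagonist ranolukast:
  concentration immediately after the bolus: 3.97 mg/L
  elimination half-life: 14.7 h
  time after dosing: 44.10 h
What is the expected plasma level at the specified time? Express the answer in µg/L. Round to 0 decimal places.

k = ln2 / t½ = 0.693147 / 14.7 = 0.04715 h⁻¹
t / t½ = 44.10 / 14.7 = 3 half-lives
C = C₀ × (1/2)^3 = 3.970 × 0.1250 = 0.4963 mg/L
Convert: 0.4963 mg/L × 1000 = 496.3 µg/L

496 µg/L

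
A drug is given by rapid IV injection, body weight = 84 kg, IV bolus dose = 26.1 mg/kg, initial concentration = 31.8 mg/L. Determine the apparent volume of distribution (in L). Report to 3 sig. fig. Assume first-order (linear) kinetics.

Dose = 26.1 × 84 = 2192 mg
Vd = Dose / C₀ = 2192 / 31.8 = 68.93 L

68.9 L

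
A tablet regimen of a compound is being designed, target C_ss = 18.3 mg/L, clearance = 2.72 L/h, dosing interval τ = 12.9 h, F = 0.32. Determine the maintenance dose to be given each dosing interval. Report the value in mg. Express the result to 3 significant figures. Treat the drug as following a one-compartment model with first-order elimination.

At steady state, F × (Dose/τ) = Css × CL.
Dose = Css × CL × τ / F = 18.3 × 2.720 × 12.9 / 0.32 = 2007 mg

2010 mg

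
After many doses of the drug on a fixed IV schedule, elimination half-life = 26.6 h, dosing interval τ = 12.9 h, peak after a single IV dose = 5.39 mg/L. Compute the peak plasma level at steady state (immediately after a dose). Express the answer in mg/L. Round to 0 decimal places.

19 mg/L

k = ln2 / t½ = 0.693147 / 26.6 = 0.02606 h⁻¹
e^(−kτ) = e^(−0.02606 × 12.9) = 0.7145
Accumulation ratio R = 1 / (1 − e^(−kτ)) = 1 / (1 − 0.7145) = 3.503
Steady-state peak = C₀ × R = 5.39 × 3.503 = 18.88 mg/L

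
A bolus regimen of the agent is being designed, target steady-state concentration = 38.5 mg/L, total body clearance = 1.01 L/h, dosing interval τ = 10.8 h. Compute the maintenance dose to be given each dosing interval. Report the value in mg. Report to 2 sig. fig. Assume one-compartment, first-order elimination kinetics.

At steady state, Dose/τ = Css × CL.
Dose = Css × CL × τ = 38.5 × 1.010 × 10.8 = 420.0 mg

420 mg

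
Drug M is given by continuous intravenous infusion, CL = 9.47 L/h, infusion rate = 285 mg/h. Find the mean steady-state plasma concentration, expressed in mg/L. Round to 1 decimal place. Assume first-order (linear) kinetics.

30.1 mg/L

At steady state Css = R₀ / CL = 285 / 9.470 = 30.10 mg/L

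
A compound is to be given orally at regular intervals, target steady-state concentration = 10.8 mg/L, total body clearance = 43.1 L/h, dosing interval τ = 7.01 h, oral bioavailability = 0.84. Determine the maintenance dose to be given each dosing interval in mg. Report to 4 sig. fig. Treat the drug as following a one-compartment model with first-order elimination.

At steady state, F × (Dose/τ) = Css × CL.
Dose = Css × CL × τ / F = 10.8 × 43.10 × 7.01 / 0.84 = 3885 mg

3885 mg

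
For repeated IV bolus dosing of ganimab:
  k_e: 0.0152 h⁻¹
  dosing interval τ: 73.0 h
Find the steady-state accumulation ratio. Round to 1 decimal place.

1.5

e^(−kτ) = e^(−0.01520 × 73.0) = 0.3297
Accumulation ratio R = 1 / (1 − e^(−kτ)) = 1 / (1 − 0.3297) = 1.492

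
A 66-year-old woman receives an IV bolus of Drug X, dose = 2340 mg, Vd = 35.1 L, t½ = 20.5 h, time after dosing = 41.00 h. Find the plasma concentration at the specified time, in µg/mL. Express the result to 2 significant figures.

17 µg/mL

C₀ = Dose / Vd = 2340 / 35.1 = 66.67 mg/L
k = ln2 / t½ = 0.693147 / 20.5 = 0.03381 h⁻¹
t / t½ = 41.00 / 20.5 = 2 half-lives
C = C₀ × (1/2)^2 = 66.67 × 0.2500 = 16.67 mg/L
(16.67 mg/L = 16.67 µg/mL)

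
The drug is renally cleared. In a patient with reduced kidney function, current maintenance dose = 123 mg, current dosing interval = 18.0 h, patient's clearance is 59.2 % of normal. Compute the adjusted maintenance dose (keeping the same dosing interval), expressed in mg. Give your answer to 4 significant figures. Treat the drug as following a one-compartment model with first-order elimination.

To keep the same average steady-state level, dosing rate must scale with clearance.
CL ratio = 59.2 / 100 = 0.5920
New dose (same interval) = 123 × 0.5920 = 72.82 mg

72.82 mg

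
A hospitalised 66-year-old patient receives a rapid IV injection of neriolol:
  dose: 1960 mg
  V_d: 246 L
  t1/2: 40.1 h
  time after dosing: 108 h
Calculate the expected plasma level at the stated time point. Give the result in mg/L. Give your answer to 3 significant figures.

1.23 mg/L

C₀ = Dose / Vd = 1960 / 246 = 7.967 mg/L
k = ln2 / t½ = 0.693147 / 40.1 = 0.01729 h⁻¹
C = C₀ · e^(−k·t) = 7.967 × e^(−0.01729 × 108)
  = 7.967 × 0.1545 = 1.231 mg/L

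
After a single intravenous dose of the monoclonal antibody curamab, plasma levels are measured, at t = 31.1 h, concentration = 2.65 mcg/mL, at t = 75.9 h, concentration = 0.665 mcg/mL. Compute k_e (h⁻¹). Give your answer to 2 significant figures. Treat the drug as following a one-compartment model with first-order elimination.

k = ln(C₁/C₂) / (t₂ − t₁) = ln(2.65/0.665) / (75.9 − 31.1)
  = 1.383 / 44.80 = 0.03087 h⁻¹

0.031 h⁻¹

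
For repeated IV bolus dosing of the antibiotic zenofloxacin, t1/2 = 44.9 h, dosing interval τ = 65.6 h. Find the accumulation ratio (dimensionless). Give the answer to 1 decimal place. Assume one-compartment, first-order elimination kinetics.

1.6

k = ln2 / t½ = 0.693147 / 44.9 = 0.01544 h⁻¹
e^(−kτ) = e^(−0.01544 × 65.6) = 0.3632
Accumulation ratio R = 1 / (1 − e^(−kτ)) = 1 / (1 − 0.3632) = 1.570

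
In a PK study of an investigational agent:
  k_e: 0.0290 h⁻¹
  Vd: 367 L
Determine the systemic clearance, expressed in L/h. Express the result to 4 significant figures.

CL = k × Vd = 0.0290 × 367 = 10.64 L/h

10.64 L/h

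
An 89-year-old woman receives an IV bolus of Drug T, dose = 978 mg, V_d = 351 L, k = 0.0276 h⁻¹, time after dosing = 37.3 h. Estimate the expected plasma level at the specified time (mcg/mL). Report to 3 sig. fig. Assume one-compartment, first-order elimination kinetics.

C₀ = Dose / Vd = 978.0 / 351 = 2.786 mg/L
C = C₀ · e^(−k·t) = 2.786 × e^(−0.02760 × 37.3)
  = 2.786 × 0.3572 = 0.9952 mg/L
(0.9952 mg/L = 0.9952 mcg/mL)

0.995 mcg/mL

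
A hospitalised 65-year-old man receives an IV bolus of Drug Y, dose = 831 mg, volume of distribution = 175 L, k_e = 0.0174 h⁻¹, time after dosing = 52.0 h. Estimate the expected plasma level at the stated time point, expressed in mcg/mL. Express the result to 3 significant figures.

C₀ = Dose / Vd = 831.0 / 175 = 4.749 mg/L
C = C₀ · e^(−k·t) = 4.749 × e^(−0.01740 × 52.0)
  = 4.749 × 0.4046 = 1.921 mg/L
(1.921 mg/L = 1.921 mcg/mL)

1.92 mcg/mL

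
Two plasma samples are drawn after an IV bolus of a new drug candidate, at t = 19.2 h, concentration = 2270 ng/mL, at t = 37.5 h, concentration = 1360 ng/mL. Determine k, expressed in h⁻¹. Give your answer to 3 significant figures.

k = ln(C₁/C₂) / (t₂ − t₁) = ln(2270/1360) / (37.5 − 19.2)
  = 0.5123 / 18.30 = 0.02799 h⁻¹

0.0280 h⁻¹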